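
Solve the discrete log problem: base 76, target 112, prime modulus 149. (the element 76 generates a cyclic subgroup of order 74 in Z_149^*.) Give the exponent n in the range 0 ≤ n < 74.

43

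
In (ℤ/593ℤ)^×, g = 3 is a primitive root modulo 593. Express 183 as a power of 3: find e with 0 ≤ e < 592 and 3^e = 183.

128

Baby-step giant-step with m = ceil(sqrt(592)) = 25.
Baby table (3^j mod 593 for j=0..24):
  0:1  1:3  2:9  3:27  4:81  5:243  6:136  7:408
  8:38  9:114  10:342  11:433  12:113  13:339  14:424  15:86
  16:258  17:181  18:543  19:443  20:143  21:429  22:101  23:303
  24:316
Giant step factor: 3^(-25) ≡ 147 (mod 593).
Scan 183·147^i mod 593 for i = 0, 1, …:
  i=0: 183   i=1: 216   i=2: 323   i=3: 41
  i=4: 97   i=5: 27
Match at i=5, j=3: e = 5·25 + 3 = 128.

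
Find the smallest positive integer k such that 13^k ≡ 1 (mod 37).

36

The order of 13 must divide p − 1 = 36 = 2^2 · 3^2.
Divisors: 1, 2, 3, 4, 6, 9, 12, 18, 36.
Check each in increasing order: 13^1 ≡ 13;  13^2 ≡ 21;  13^3 ≡ 14;  13^4 ≡ 34;  13^6 ≡ 11;  13^9 ≡ 6;  13^12 ≡ 10;  13^18 ≡ 36;  13^36 ≡ 1.
Smallest exponent giving 1 is 36.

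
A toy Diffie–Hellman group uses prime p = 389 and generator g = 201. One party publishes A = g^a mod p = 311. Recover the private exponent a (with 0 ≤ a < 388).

Baby-step giant-step with m = ceil(sqrt(388)) = 20.
Baby table (201^j mod 389 for j=0..19):
  0:1  1:201  2:334  3:226  4:302  5:18  6:117  7:177
  8:178  9:379  10:324  11:161  12:74  13:92  14:209  15:386
  16:175  17:165  18:100  19:261
Giant step factor: 201^(-20) ≡ 36 (mod 389).
Scan 311·36^i mod 389 for i = 0, 1, …:
  i=0: 311   i=1: 304   i=2: 52   i=3: 316
  i=4: 95   i=5: 308   i=6: 196   i=7: 54
  i=8: 388   i=9: 353     …   i=16: 384
  i=17: 209
Match at i=17, j=14: a = 17·20 + 14 = 354.

354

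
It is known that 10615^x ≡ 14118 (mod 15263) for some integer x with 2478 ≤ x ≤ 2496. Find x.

2484

Compute 10615^2478 mod 15263 = 6689, then multiply by 10615 repeatedly:
  10615^2478=6689  10615^2479=259  10615^2480=1945  10615^2481=10599  10615^2482=4812
  10615^2483=9382  10615^2484=14118
Found 14118 at exponent 2484.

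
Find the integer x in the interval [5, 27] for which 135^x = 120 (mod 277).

6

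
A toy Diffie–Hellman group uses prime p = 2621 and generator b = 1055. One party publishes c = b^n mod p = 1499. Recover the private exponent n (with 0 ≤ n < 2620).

333

Baby-step giant-step with m = ceil(sqrt(2620)) = 52.
Baby table (1055^j mod 2621 for j=0..51):
  0:1  1:1055  2:1721  3:1923  4:111  5:1781  6:2319  7:1152
  8:1837  9:1116  10:551  11:2064  12:2090  13:689  14:878  15:1077
  16:1342  17:470  18:481  19:1602  20:2186  21:2371  22:971  23:2215
  24:1514  25:1081  26:320  27:2112  28:310  29:2046  30:1447  31:1163
  32:337  33:1700  34:736  35:664  36:713  37:2609  38:445  39:316
  40:513  41:1289  42:2217  43:1003  44:1902  45:1545  46:2334  47:1251
  48:1442  49:1130  50:2216  51:2569
Giant step factor: 1055^(-52) ≡ 753 (mod 2621).
Scan 1499·753^i mod 2621 for i = 0, 1, …:
  i=0: 1499   i=1: 1717   i=2: 748   i=3: 2350
  i=4: 375   i=5: 1928   i=6: 2371
Match at i=6, j=21: n = 6·52 + 21 = 333.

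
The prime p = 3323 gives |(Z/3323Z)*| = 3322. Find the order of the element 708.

3322

The order of 708 must divide p − 1 = 3322 = 2 · 11 · 151.
Divisors: 1, 2, 11, 22, 151, 302, 1661, 3322.
Check each in increasing order: 708^1 ≡ 708;  708^2 ≡ 2814;  708^11 ≡ 642;  708^22 ≡ 112;  708^151 ≡ 1138;  708^302 ≡ 2397;  708^1661 ≡ 3322;  708^3322 ≡ 1.
Smallest exponent giving 1 is 3322.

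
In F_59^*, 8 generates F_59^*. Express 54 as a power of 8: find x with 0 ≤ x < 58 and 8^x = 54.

31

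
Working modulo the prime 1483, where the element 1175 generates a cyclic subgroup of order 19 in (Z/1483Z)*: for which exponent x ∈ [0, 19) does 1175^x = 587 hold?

17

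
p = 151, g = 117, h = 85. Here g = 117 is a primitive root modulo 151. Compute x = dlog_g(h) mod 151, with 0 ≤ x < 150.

40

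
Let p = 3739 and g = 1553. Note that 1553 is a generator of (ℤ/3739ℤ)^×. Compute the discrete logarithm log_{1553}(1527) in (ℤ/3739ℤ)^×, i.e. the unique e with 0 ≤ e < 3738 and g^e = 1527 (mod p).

2217

Baby-step giant-step with m = ceil(sqrt(3738)) = 62.
Baby table (1553^j mod 3739 for j=0..61):
  0:1  1:1553  2:154  3:3605  4:1282  5:1798  6:3000  7:206
  8:2103  9:1812  10:2308  11:2362  12:227  13:1065  14:1307  15:3233
  16:3111  17:595  18:502  19:1894  20:2528  21:34  22:456  23:1497
  24:2922  25:2459  26:1308  27:1047  28:3265  29:461  30:1784  31:3692
  32:1789  33:240  34:2559  35:3309  36:1491  37:1082  38:1535  39:2112
  40:833  41:3694  42:1156  43:548  44:2291  45:2134  46:1348  47:3343
  48:1947  49:2579  50:718  51:832  52:2141  53:1002  54:682  55:1009
  56:336  57:2087  58:3137  59:3583  60:767  61:2149
Giant step factor: 1553^(-62) ≡ 413 (mod 3739).
Scan 1527·413^i mod 3739 for i = 0, 1, …:
  i=0: 1527   i=1: 2499   i=2: 123   i=3: 2192
  i=4: 458   i=5: 2204   i=6: 1675   i=7: 60
  i=8: 2346   i=9: 497     …   i=34: 162
  i=35: 3343
Match at i=35, j=47: e = 35·62 + 47 = 2217.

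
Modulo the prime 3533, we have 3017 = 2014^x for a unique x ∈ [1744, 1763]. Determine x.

1758

Compute 2014^1744 mod 3533 = 1057, then multiply by 2014 repeatedly:
  2014^1744=1057  2014^1745=1932  2014^1746=1215  2014^1747=2174  2014^1748=1049
  2014^1749=3485  2014^1750=2252  2014^1751=2689  2014^1752=3090  2014^1753=1647
  2014^1754=3104  2014^1755=1579  2014^1756=406  2014^1757=1561  2014^1758=3017
Found 3017 at exponent 1758.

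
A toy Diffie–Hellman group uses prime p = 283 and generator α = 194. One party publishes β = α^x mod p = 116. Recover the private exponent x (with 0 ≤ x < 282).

126

Baby-step giant-step with m = ceil(sqrt(282)) = 17.
Baby table (194^j mod 283 for j=0..16):
  0:1  1:194  2:280  3:267  4:9  5:48  6:256  7:139
  8:81  9:149  10:40  11:119  12:163  13:209  14:77  15:222
  16:52
Giant step factor: 194^(-17) ≡ 133 (mod 283).
Scan 116·133^i mod 283 for i = 0, 1, …:
  i=0: 116   i=1: 146   i=2: 174   i=3: 219
  i=4: 261   i=5: 187   i=6: 250   i=7: 139
Match at i=7, j=7: x = 7·17 + 7 = 126.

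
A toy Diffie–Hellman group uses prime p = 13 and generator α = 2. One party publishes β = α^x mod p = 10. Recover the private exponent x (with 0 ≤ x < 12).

Successive powers of 2 modulo 13:
  2^0=1  2^1=2  2^2=4  2^3=8  2^4=3  2^5=6
  2^6=12  2^7=11  2^8=9  2^9=5  2^10=10
So 2^10 ≡ 10 (mod 13), giving x = 10.

10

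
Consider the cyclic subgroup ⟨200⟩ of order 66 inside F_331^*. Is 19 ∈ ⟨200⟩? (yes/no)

no

19 ∈ ⟨200⟩ iff 19^66 ≡ 1 (mod 331), since |⟨200⟩| = 66.
19^66 mod 331 = 150.
Since 150 ≠ 1, 19 does not lie in the subgroup.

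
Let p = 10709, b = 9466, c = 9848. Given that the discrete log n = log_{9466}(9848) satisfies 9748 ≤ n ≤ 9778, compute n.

Compute 9466^9748 mod 10709 = 7056, then multiply by 9466 repeatedly:
  9466^9748=7056  9466^9749=63  9466^9750=7363  9466^9751=3986  9466^9752=3669
  9466^9753=1467  9466^9754=7758  9466^9755=5615  9466^9756=2823  9466^9757=3563
  9466^9758=4717  9466^9759=5301  9466^9760=7601  9466^9761=8004  9466^9762=10398
  9466^9763=1049  9466^9764=2591  9466^9765=2796  9466^9766=4997  9466^9767=10658
  9466^9768=9848
Found 9848 at exponent 9768.

9768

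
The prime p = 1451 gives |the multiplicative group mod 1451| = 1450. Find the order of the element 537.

The order of 537 must divide p − 1 = 1450 = 2 · 5^2 · 29.
Divisors: 1, 2, 5, 10, 25, 29, 50, 58, 145, 290, 725, 1450.
Check each in increasing order: 537^1 ≡ 537;  537^2 ≡ 1071;  537^5 ≡ 1360;  537^10 ≡ 1026;  537^25 ≡ 53;  537^29 ≡ 626;  537^50 ≡ 1358;  537^58 ≡ 106;  537^145 ≡ 739;  537^290 ≡ 545;  537^725 ≡ 1450;  537^1450 ≡ 1.
Smallest exponent giving 1 is 1450.

1450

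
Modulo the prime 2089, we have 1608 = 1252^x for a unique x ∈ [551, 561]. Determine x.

Compute 1252^551 mod 2089 = 1332, then multiply by 1252 repeatedly:
  1252^551=1332  1252^552=642  1252^553=1608
Found 1608 at exponent 553.

553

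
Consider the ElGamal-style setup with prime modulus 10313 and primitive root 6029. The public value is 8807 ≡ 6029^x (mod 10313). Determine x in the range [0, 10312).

5599

Baby-step giant-step with m = ceil(sqrt(10312)) = 102.
Baby table (6029^j mod 10313 for j=0..101):
  0:1  1:6029  2:5829  3:6650  4:6219  5:6596  6:356  7:1220
  8:2211  9:5723  10:6982  11:7125  12:2980  13:1174  14:3328  15:5727
  16:159  17:9815  18:8954  19:5424  20:9086  21:7151  22:5039  23:8346
  24:907  25:2413  26:6647  27:8758  28:9735  29:1032  30:3189  31:3049
  32:4655  33:3322  34:492  35:6437  36:854  37:2579  38:7100  39:6950
  40:10144  41:2086  42:4947  43:267  44:915  45:9393  46:1714  47:80
  48:7922  49:2235  50:6037  51:2496  52:1717  53:7854  54:4783  55:1559
  56:4068  57:1658  58:2785  59:1201  60:1103  61:8415  62:4388  63:2407
  64:1412  65:4723  66:774  67:4970  68:4865  69:913  70:7648  71:369
  72:7406  73:5797  74:9669  75:5325  76:56  77:7608  78:6721  79:1132
  80:7935  81:8421  82:9623  83:6442  84:60  85:785  86:9411  87:7106
  88:1872  89:3866  90:734  91:1009  92:8904  93:3051  94:6400  95:4667
  96:3479  97:8562  98:3733  99:3291  100:9540  101:1059
Giant step factor: 6029^(-102) ≡ 9746 (mod 10313).
Scan 8807·9746^i mod 10313 for i = 0, 1, …:
  i=0: 8807   i=1: 8236   i=2: 1977   i=3: 3158
  i=4: 3876   i=5: 9290   i=6: 2513   i=7: 8636
  i=8: 2063   i=9: 5961     …   i=53: 3254
  i=54: 1009
Match at i=54, j=91: x = 54·102 + 91 = 5599.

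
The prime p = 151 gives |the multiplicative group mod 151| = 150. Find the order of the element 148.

25

The order of 148 must divide p − 1 = 150 = 2 · 3 · 5^2.
Divisors: 1, 2, 3, 5, 6, 10, 15, 25, 30, 50, 75, 150.
Check each in increasing order: 148^1 ≡ 148;  148^2 ≡ 9;  148^3 ≡ 124;  148^5 ≡ 59;  148^6 ≡ 125;  148^10 ≡ 8;  148^15 ≡ 19;  148^25 ≡ 1.
Smallest exponent giving 1 is 25.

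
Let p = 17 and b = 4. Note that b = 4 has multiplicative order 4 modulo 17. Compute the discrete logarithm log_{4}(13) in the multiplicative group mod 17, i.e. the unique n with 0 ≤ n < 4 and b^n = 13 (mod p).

3

Successive powers of 4 modulo 17:
  4^0=1  4^1=4  4^2=16  4^3=13
So 4^3 ≡ 13 (mod 17), giving n = 3.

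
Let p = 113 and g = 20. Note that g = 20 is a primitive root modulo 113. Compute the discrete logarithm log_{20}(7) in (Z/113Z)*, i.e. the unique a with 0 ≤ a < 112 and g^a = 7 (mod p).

88

Baby-step giant-step with m = ceil(sqrt(112)) = 11.
Baby table (20^j mod 113 for j=0..10):
  0:1  1:20  2:61  3:90  4:105  5:66  6:77  7:71
  8:64  9:37  10:62
Giant step factor: 20^(-11) ≡ 75 (mod 113).
Scan 7·75^i mod 113 for i = 0, 1, …:
  i=0: 7   i=1: 73   i=2: 51   i=3: 96
  i=4: 81   i=5: 86   i=6: 9   i=7: 110
  i=8: 1
Match at i=8, j=0: a = 8·11 + 0 = 88.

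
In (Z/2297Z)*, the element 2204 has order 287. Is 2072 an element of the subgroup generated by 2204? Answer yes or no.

2072 ∈ ⟨2204⟩ iff 2072^287 ≡ 1 (mod 2297), since |⟨2204⟩| = 287.
2072^287 mod 2297 = 1.
Since 1 = 1, 2072 lies in the subgroup.

yes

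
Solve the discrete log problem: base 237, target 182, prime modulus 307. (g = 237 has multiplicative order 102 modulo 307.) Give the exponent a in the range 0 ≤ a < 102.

94

Baby-step giant-step with m = ceil(sqrt(102)) = 11.
Baby table (237^j mod 307 for j=0..10):
  0:1  1:237  2:295  3:226  4:144  5:51  6:114  7:2
  8:167  9:283  10:145
Giant step factor: 237^(-11) ≡ 210 (mod 307).
Scan 182·210^i mod 307 for i = 0, 1, …:
  i=0: 182   i=1: 152   i=2: 299   i=3: 162
  i=4: 250   i=5: 3   i=6: 16   i=7: 290
  i=8: 114
Match at i=8, j=6: a = 8·11 + 6 = 94.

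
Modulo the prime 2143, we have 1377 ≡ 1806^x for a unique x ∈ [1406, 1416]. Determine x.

1416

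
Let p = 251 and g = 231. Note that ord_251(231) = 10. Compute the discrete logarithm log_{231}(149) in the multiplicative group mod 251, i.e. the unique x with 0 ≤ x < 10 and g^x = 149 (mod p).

2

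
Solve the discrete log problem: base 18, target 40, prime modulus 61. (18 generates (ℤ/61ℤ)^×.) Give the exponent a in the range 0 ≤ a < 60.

Baby-step giant-step with m = ceil(sqrt(60)) = 8.
Baby table (18^j mod 61 for j=0..7):
  0:1  1:18  2:19  3:37  4:56  5:32  6:27  7:59
Giant step factor: 18^(-8) ≡ 22 (mod 61).
Scan 40·22^i mod 61 for i = 0, 1, …:
  i=0: 40   i=1: 26   i=2: 23   i=3: 18
Match at i=3, j=1: a = 3·8 + 1 = 25.

25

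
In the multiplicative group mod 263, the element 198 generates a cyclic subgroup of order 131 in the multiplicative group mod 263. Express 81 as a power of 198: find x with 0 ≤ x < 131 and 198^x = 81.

51

Baby-step giant-step with m = ceil(sqrt(131)) = 12.
Baby table (198^j mod 263 for j=0..11):
  0:1  1:198  2:17  3:210  4:26  5:151  6:179  7:200
  8:150  9:244  10:183  11:203
Giant step factor: 198^(-12) ≡ 187 (mod 263).
Scan 81·187^i mod 263 for i = 0, 1, …:
  i=0: 81   i=1: 156   i=2: 242   i=3: 18
  i=4: 210
Match at i=4, j=3: x = 4·12 + 3 = 51.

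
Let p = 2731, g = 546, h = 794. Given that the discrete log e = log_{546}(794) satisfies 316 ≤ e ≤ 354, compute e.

321

Compute 546^316 mod 2731 = 1229, then multiply by 546 repeatedly:
  546^316=1229  546^317=1939  546^318=1797  546^319=733  546^320=1492
  546^321=794
Found 794 at exponent 321.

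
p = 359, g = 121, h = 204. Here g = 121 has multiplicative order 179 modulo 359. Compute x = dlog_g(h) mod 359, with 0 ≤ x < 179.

73

Baby-step giant-step with m = ceil(sqrt(179)) = 14.
Baby table (121^j mod 359 for j=0..13):
  0:1  1:121  2:281  3:255  4:340  5:214  6:46  7:181
  8:2  9:242  10:203  11:151  12:321  13:69
Giant step factor: 121^(-14) ≡ 160 (mod 359).
Scan 204·160^i mod 359 for i = 0, 1, …:
  i=0: 204   i=1: 330   i=2: 27   i=3: 12
  i=4: 125   i=5: 255
Match at i=5, j=3: x = 5·14 + 3 = 73.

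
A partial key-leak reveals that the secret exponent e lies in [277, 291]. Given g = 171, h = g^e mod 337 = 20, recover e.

289

Compute 171^277 mod 337 = 46, then multiply by 171 repeatedly:
  171^277=46  171^278=115  171^279=119  171^280=129  171^281=154
  171^282=48  171^283=120  171^284=300  171^285=76  171^286=190
  171^287=138  171^288=8  171^289=20
Found 20 at exponent 289.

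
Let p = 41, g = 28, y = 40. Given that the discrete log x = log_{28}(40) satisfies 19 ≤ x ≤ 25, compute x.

20

Compute 28^19 mod 41 = 19, then multiply by 28 repeatedly:
  28^19=19  28^20=40
Found 40 at exponent 20.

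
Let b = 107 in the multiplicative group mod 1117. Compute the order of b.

558

The order of 107 must divide p − 1 = 1116 = 2^2 · 3^2 · 31.
Divisors: 1, 2, 3, 4, 6, 9, 12, 18, 31, 36, 62, 93, 124, 186, 279, 372, 558, 1116.
Check each in increasing order: 107^1 ≡ 107;  107^2 ≡ 279;  107^3 ≡ 811;  107^4 ≡ 768;  107^6 ≡ 925;  107^9 ≡ 668;  107^12 ≡ 3;  107^18 ≡ 541;  107^31 ≡ 526;  107^36 ≡ 27;  107^62 ≡ 777;  107^93 ≡ 997;  107^124 ≡ 549;  107^186 ≡ 996;  107^279 ≡ 1116;  107^372 ≡ 120;  107^558 ≡ 1.
Smallest exponent giving 1 is 558.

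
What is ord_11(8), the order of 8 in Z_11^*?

10

The order of 8 must divide p − 1 = 10 = 2 · 5.
Divisors: 1, 2, 5, 10.
Check each in increasing order: 8^1 ≡ 8;  8^2 ≡ 9;  8^5 ≡ 10;  8^10 ≡ 1.
Smallest exponent giving 1 is 10.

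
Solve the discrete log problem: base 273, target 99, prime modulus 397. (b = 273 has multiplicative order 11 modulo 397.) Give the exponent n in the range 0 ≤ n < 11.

6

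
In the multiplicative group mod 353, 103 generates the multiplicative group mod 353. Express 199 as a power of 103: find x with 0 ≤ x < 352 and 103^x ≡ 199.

Baby-step giant-step with m = ceil(sqrt(352)) = 19.
Baby table (103^j mod 353 for j=0..18):
  0:1  1:103  2:19  3:192  4:8  5:118  6:152  7:124
  8:64  9:238  10:157  11:286  12:159  13:139  14:197  15:170
  16:213  17:53  18:164
Giant step factor: 103^(-19) ≡ 224 (mod 353).
Scan 199·224^i mod 353 for i = 0, 1, …:
  i=0: 199   i=1: 98   i=2: 66   i=3: 311
  i=4: 123   i=5: 18   i=6: 149   i=7: 194
  i=8: 37   i=9: 169     …   i=15: 68
  i=16: 53
Match at i=16, j=17: x = 16·19 + 17 = 321.

321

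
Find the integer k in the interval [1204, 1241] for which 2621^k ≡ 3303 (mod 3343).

1216

Compute 2621^1204 mod 3343 = 994, then multiply by 2621 repeatedly:
  2621^1204=994  2621^1205=1077  2621^1206=1325  2621^1207=2791  2621^1208=727
  2621^1209=3300  2621^1210=959  2621^1211=2946  2621^1212=2479  2621^1213=2010
  2621^1214=2985  2621^1215=1065  2621^1216=3303
Found 3303 at exponent 1216.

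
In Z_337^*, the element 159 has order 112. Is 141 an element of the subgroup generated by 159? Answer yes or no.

no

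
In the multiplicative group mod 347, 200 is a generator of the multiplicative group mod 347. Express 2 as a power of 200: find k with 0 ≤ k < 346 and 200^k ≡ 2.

41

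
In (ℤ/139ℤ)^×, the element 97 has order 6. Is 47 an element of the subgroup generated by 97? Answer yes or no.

⟨97⟩ has order 6; its elements mod 139 are {1, 42, 43, 96, 97, 138}.
47 is not in this set.

no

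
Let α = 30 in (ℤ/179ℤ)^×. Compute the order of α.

178

The order of 30 must divide p − 1 = 178 = 2 · 89.
Divisors: 1, 2, 89, 178.
Check each in increasing order: 30^1 ≡ 30;  30^2 ≡ 5;  30^89 ≡ 178;  30^178 ≡ 1.
Smallest exponent giving 1 is 178.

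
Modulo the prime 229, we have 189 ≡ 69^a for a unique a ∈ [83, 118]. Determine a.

103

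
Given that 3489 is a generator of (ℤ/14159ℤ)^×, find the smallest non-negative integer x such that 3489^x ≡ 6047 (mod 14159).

7357

Baby-step giant-step with m = ceil(sqrt(14158)) = 119.
Baby table (3489^j mod 14159 for j=0..118):
  0:1  1:3489  2:10540  3:3137  4:86  5:2715  6:264  7:761
  8:7396  9:6946  10:8545  11:8810  12:13060  13:2678  14:12761  15:7233
  16:4599  17:3764  18:7203  19:13201  20:13221  21:12206  22:10621  23:2566
  24:4286  25:1950  26:7230  27:8291  28:462  29:11951  30:12943  31:5076
  32:11414  33:8338  34:8696  35:11766  36:4633  37:9118  38:11588  39:6587
  40:1986  41:5403  42:5438  43:122  44:888  45:11570  46:421  47:10492
  48:5573  49:3890  50:7888  51:10295  52:12031  53:8883  54:12895  55:7512
  56:1059  57:13511  58:4568  59:8877  60:6120  61:908  62:10555  63:12995
  64:2437  65:7293  66:1554  67:13168  68:11356  69:4202  70:6213  71:13887
  72:13804  73:7397  74:10435  75:4926  76:11947  77:13146  78:5393  79:13025
  80:7994  81:11995  82:10710  83:1589  84:7852  85:12122  86:725  87:9223
  88:9799  89:8885  90:5714  91:274  92:7333  93:13683  94:9998  95:9405
  96:7642  97:1541  98:10288  99:1767  100:5898  101:5095  102:6910  103:10372
  104:11663  105:13400  106:13741  107:14134  108:11888  109:5521  110:6529  111:12009
  112:2920  113:7559  114:9293  115:13326  116:10417  117:12919  118:6294
Giant step factor: 3489^(-119) ≡ 7491 (mod 14159).
Scan 6047·7491^i mod 14159 for i = 0, 1, …:
  i=0: 6047   i=1: 3436   i=2: 12173   i=3: 3983
  i=4: 3640   i=5: 11165   i=6: 13961   i=7: 3477
  i=8: 7806   i=9: 12235     …   i=60: 6683
  i=61: 10288
Match at i=61, j=98: x = 61·119 + 98 = 7357.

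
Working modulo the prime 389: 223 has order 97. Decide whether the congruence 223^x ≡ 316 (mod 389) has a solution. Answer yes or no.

no

316 ∈ ⟨223⟩ iff 316^97 ≡ 1 (mod 389), since |⟨223⟩| = 97.
316^97 mod 389 = 388.
Since 388 ≠ 1, 316 does not lie in the subgroup.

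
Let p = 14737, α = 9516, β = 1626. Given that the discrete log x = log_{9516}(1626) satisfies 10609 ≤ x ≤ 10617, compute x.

Compute 9516^10609 mod 14737 = 10558, then multiply by 9516 repeatedly:
  9516^10609=10558  9516^10610=7799  9516^10611=14489  9516^10612=12689  9516^10613=8283
  9516^10614=7552  9516^10615=7220  9516^10616=1626
Found 1626 at exponent 10616.

10616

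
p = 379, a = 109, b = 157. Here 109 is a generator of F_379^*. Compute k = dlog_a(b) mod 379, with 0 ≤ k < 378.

285

Baby-step giant-step with m = ceil(sqrt(378)) = 20.
Baby table (109^j mod 379 for j=0..19):
  0:1  1:109  2:132  3:365  4:369  5:47  6:196  7:140
  8:100  9:288  10:314  11:116  12:137  13:152  14:271  15:356
  16:146  17:375  18:322  19:230
Giant step factor: 109^(-20) ≡ 88 (mod 379).
Scan 157·88^i mod 379 for i = 0, 1, …:
  i=0: 157   i=1: 172   i=2: 355   i=3: 162
  i=4: 233   i=5: 38   i=6: 312   i=7: 168
  i=8: 3   i=9: 264     …   i=13: 358
  i=14: 47
Match at i=14, j=5: k = 14·20 + 5 = 285.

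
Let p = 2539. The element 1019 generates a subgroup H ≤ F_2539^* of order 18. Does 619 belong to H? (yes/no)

no

⟨1019⟩ has order 18; its elements mod 2539 are {1, 90, 299, 306, 307, 389, 483, 536, 1019, 1520, 2003, 2056, 2150, 2232, 2233, 2240, 2449, 2538}.
619 is not in this set.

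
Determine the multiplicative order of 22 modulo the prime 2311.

The order of 22 must divide p − 1 = 2310 = 2 · 3 · 5 · 7 · 11.
Divisors: 1, 2, 3, 5, 6, 7, 10, 11, 14, 15, 21, 22, 30, 33, 35, 42, 55, 66, 70, 77, 105, 110, 154, 165, 210, 231, 330, 385, 462, 770, 1155, 2310.
Check each in increasing order: 22^1 ≡ 22;  22^2 ≡ 484;  22^3 ≡ 1404;  22^5 ≡ 102;  22^6 ≡ 2244;  22^7 ≡ 837;  22^10 ≡ 1160;  22^11 ≡ 99;  22^14 ≡ 336;  22^15 ≡ 459;  22^21 ≡ 1601;  22^22 ≡ 557;  22^30 ≡ 380;  22^33 ≡ 1990;  22^35 ≡ 1784;  22^42 ≡ 302;  22^55 ≡ 1461;  22^66 ≡ 1357;  22^70 ≡ 409;  22^77 ≡ 305;  22^105 ≡ 1691;  22^110 ≡ 1468;  22^154 ≡ 585;  22^165 ≡ 140;  22^210 ≡ 774;  22^231 ≡ 478;  22^330 ≡ 1112;  22^385 ≡ 2310;  22^462 ≡ 2006;  22^770 ≡ 1.
Smallest exponent giving 1 is 770.

770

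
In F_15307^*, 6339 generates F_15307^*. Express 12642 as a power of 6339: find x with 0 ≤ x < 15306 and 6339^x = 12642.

Baby-step giant-step with m = ceil(sqrt(15306)) = 124.
Baby table (6339^j mod 15307 for j=0..123):
  0:1  1:6339  2:2046  3:4565  4:7305  5:2720  6:6398  7:8679
  8:2823  9:1114  10:5119  11:13808  12:3486  13:9753  14:14601  15:9617
  16:9689  17:6887  18:1129  19:8362  20:13884  21:10733  22:12179  23:9480
  24:13745  25:2111  26:3311  27:2532  28:8612  29:6706  30:1795  31:5404
  32:14197  33:4930  34:9683  35:14774  36:4160  37:11586  38:668  39:9720
  40:4405  41:3327  42:12114  43:10734  44:3211  45:11526  46:3003  47:9416
  48:6031  49:8930  50:1984  51:9529  52:2909  53:10523  54:12698  55:8416
  56:4129  57:14068  58:13777  59:5968  60:7555  61:10849  62:12767  63:1904
  64:7540  65:7606  66:12691  67:9964  68:5114  69:12727  70:8563  71:2235
  72:8690  73:11324  74:8313  75:9413  76:2321  77:2792  78:3596  79:2921
  80:10056  81:6636  82:1968  83:15254  84:787  85:14018  86:2967  87:10817
  88:8910  89:12967  90:14530  91:3451  92:2186  93:4219  94:2912  95:14233
  96:3529  97:6804  98:10737  99:6921  100:2357  101:1391  102:717  103:14191
  104:12817  105:12714  106:2691  107:6251  108:10573  109:8201  110:3567  111:2774
  112:11950  113:12014  114:4421  115:12909  116:14236  117:7239  118:12942  119:9125
  120:13529  121:10517  122:5278  123:11447
Giant step factor: 6339^(-124) ≡ 8685 (mod 15307).
Scan 12642·8685^i mod 15307 for i = 0, 1, …:
  i=0: 12642   i=1: 13966   i=2: 2042   i=3: 9264
  i=4: 4248   i=5: 4010   i=6: 3425   i=7: 4624
  i=8: 9179   i=9: 759     …   i=45: 13162
  i=46: 14601
Match at i=46, j=14: x = 46·124 + 14 = 5718.

5718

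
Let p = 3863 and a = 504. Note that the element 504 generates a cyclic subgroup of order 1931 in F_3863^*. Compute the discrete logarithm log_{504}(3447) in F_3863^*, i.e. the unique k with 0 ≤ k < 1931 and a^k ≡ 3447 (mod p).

1679

Baby-step giant-step with m = ceil(sqrt(1931)) = 44.
Baby table (504^j mod 3863 for j=0..43):
  0:1  1:504  2:2921  3:381  4:2737  5:357  6:2230  7:3650
  8:812  9:3633  10:3833  11:332  12:1219  13:159  14:2876  15:879
  16:2634  17:2527  18:2681  19:3037  20:900  21:1629  22:2060  23:2956
  24:2569  25:671  26:2103  27:1450  28:693  29:1602  30:41  31:1349
  32:8  33:169  34:190  35:3048  36:2581  37:2856  38:2388  39:2159
  40:2633  41:2023  42:3623  43:2656
Giant step factor: 504^(-44) ≡ 2187 (mod 3863).
Scan 3447·2187^i mod 3863 for i = 0, 1, …:
  i=0: 3447   i=1: 1876   i=2: 306   i=3: 923
  i=4: 2115   i=5: 1494   i=6: 3143   i=7: 1464
  i=8: 3204   i=9: 3529     …   i=37: 1118
  i=38: 3650
Match at i=38, j=7: k = 38·44 + 7 = 1679.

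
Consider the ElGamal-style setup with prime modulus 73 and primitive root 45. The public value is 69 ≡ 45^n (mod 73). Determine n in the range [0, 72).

Successive powers of 45 modulo 73:
  45^0=1  45^1=45  45^2=54  45^3=21  45^4=69
So 45^4 ≡ 69 (mod 73), giving n = 4.

4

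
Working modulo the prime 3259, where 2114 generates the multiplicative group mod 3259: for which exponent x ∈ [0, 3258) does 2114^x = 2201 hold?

Baby-step giant-step with m = ceil(sqrt(3258)) = 58.
Baby table (2114^j mod 3259 for j=0..57):
  0:1  1:2114  2:907  3:1106  4:1381  5:2629  6:1111  7:2174
  8:646  9:123  10:2561  11:755  12:2419  13:395  14:726  15:3034
  16:164  17:1242  18:2093  19:2139  20:1613  21:968  22:2959  23:1305
  24:1656  25:618  26:2852  27:3237  28:2377  29:2859  30:1740  31:2208
  32:824  33:1630  34:1057  35:2083  36:553  37:2320  38:2944  39:2185
  40:1087  41:323  42:1691  43:2910  44:2007  45:2839  46:1827  47:363
  48:1517  49:82  50:621  51:2676  52:2699  53:2436  54:484  55:3109
  56:2282  57:828
Giant step factor: 2114^(-58) ≡ 2584 (mod 3259).
Scan 2201·2584^i mod 3259 for i = 0, 1, …:
  i=0: 2201   i=1: 429   i=2: 476   i=3: 1341
  i=4: 827   i=5: 2323   i=6: 2813   i=7: 1222
  i=8: 2936   i=9: 2931     …   i=35: 736
  i=36: 1827
Match at i=36, j=46: x = 36·58 + 46 = 2134.

2134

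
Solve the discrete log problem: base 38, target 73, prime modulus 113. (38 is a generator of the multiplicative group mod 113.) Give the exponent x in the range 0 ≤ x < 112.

49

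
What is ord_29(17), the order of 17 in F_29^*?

The order of 17 must divide p − 1 = 28 = 2^2 · 7.
Divisors: 1, 2, 4, 7, 14, 28.
Check each in increasing order: 17^1 ≡ 17;  17^2 ≡ 28;  17^4 ≡ 1.
Smallest exponent giving 1 is 4.

4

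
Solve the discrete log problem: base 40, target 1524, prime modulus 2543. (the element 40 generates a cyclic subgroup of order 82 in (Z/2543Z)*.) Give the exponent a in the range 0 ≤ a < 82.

46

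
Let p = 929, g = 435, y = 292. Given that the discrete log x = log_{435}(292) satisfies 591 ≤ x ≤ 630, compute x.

625

Compute 435^591 mod 929 = 421, then multiply by 435 repeatedly:
  435^591=421  435^592=122  435^593=117  435^594=729  435^595=326
  435^596=602  435^597=821  435^598=399  435^599=771  435^600=16
  435^601=457  435^602=918  435^603=789  435^604=414  435^605=793
  435^606=296  435^607=558  435^608=261  435^609=197  435^610=227
  435^611=271  435^612=831  435^613=104  435^614=648  435^615=393
  435^616=19  435^617=833  435^618=45  435^619=66  435^620=840
  435^621=303  435^622=816  435^623=82  435^624=368  435^625=292
Found 292 at exponent 625.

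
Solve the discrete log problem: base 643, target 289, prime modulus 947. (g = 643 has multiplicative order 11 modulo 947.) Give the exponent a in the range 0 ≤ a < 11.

7

Successive powers of 643 modulo 947:
  643^0=1  643^1=643  643^2=557  643^3=185  643^4=580  643^5=769
  643^6=133  643^7=289
So 643^7 ≡ 289 (mod 947), giving a = 7.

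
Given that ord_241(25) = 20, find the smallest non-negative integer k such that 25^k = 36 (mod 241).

14

Successive powers of 25 modulo 241:
  25^0=1  25^1=25  25^2=143  25^3=201  25^4=205  25^5=64
  25^6=154  25^7=235  25^8=91  25^9=106  25^10=240  25^11=216
  25^12=98  25^13=40  25^14=36
So 25^14 ≡ 36 (mod 241), giving k = 14.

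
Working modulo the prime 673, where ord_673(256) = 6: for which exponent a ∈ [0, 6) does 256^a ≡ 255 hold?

Successive powers of 256 modulo 673:
  256^0=1  256^1=256  256^2=255
So 256^2 ≡ 255 (mod 673), giving a = 2.

2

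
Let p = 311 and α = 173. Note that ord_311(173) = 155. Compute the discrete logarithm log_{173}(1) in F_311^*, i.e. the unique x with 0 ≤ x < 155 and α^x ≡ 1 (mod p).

0

Baby-step giant-step with m = ceil(sqrt(155)) = 13.
Baby table (173^j mod 311 for j=0..12):
  0:1  1:173  2:73  3:189  4:42  5:113  6:267  7:163
  8:209  9:81  10:18  11:4  12:70
Giant step factor: 173^(-13) ≡ 180 (mod 311).
Scan 1·180^i mod 311 for i = 0, 1, …:
  i=0: 1
Match at i=0, j=0: x = 0·13 + 0 = 0.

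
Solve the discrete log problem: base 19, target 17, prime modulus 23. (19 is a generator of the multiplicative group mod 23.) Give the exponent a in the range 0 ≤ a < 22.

21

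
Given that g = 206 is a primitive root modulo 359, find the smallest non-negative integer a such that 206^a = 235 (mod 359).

268

Baby-step giant-step with m = ceil(sqrt(358)) = 19.
Baby table (206^j mod 359 for j=0..18):
  0:1  1:206  2:74  3:166  4:91  5:78  6:272  7:28
  8:24  9:277  10:340  11:35  12:30  13:77  14:66  15:313
  16:217  17:186  18:262
Giant step factor: 206^(-19) ≡ 103 (mod 359).
Scan 235·103^i mod 359 for i = 0, 1, …:
  i=0: 235   i=1: 152   i=2: 219   i=3: 299
  i=4: 282   i=5: 326   i=6: 191   i=7: 287
  i=8: 123   i=9: 104     …   i=13: 53
  i=14: 74
Match at i=14, j=2: a = 14·19 + 2 = 268.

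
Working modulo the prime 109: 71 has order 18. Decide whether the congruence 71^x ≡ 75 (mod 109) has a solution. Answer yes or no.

yes

⟨71⟩ has order 18; its elements mod 109 are {1, 4, 16, 27, 34, 38, 43, 45, 46, 63, 64, 66, 71, 75, 82, 93, 105, 108}.
75 is in this set.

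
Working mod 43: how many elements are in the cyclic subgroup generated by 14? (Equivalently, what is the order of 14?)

21

The order of 14 must divide p − 1 = 42 = 2 · 3 · 7.
Divisors: 1, 2, 3, 6, 7, 14, 21, 42.
Check each in increasing order: 14^1 ≡ 14;  14^2 ≡ 24;  14^3 ≡ 35;  14^6 ≡ 21;  14^7 ≡ 36;  14^14 ≡ 6;  14^21 ≡ 1.
Smallest exponent giving 1 is 21.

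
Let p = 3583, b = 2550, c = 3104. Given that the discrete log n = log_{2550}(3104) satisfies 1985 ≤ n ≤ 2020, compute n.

1986

Compute 2550^1985 mod 3583 = 2477, then multiply by 2550 repeatedly:
  2550^1985=2477  2550^1986=3104
Found 3104 at exponent 1986.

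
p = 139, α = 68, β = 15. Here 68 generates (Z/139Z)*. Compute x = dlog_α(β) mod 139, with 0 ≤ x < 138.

67

Baby-step giant-step with m = ceil(sqrt(138)) = 12.
Baby table (68^j mod 139 for j=0..11):
  0:1  1:68  2:37  3:14  4:118  5:101  6:57  7:123
  8:24  9:103  10:54  11:58
Giant step factor: 68^(-12) ≡ 131 (mod 139).
Scan 15·131^i mod 139 for i = 0, 1, …:
  i=0: 15   i=1: 19   i=2: 126   i=3: 104
  i=4: 2   i=5: 123
Match at i=5, j=7: x = 5·12 + 7 = 67.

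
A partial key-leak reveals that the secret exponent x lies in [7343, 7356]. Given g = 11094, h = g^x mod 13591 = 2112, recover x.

7349

Compute 11094^7343 mod 13591 = 11076, then multiply by 11094 repeatedly:
  11094^7343=11076  11094^7344=913  11094^7345=3527  11094^7346=49  11094^7347=13557
  11094^7348=3352  11094^7349=2112
Found 2112 at exponent 7349.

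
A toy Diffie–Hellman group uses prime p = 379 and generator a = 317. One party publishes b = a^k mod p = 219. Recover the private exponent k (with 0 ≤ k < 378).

220

Baby-step giant-step with m = ceil(sqrt(378)) = 20.
Baby table (317^j mod 379 for j=0..19):
  0:1  1:317  2:54  3:63  4:263  5:370  6:179  7:272
  8:191  9:286  10:81  11:284  12:205  13:176  14:79  15:29
  16:97  17:50  18:311  19:47
Giant step factor: 317^(-20) ≡ 106 (mod 379).
Scan 219·106^i mod 379 for i = 0, 1, …:
  i=0: 219   i=1: 95   i=2: 216   i=3: 156
  i=4: 239   i=5: 320   i=6: 189   i=7: 326
  i=8: 67   i=9: 280   i=10: 118   i=11: 1
Match at i=11, j=0: k = 11·20 + 0 = 220.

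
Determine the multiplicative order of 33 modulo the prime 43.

42

The order of 33 must divide p − 1 = 42 = 2 · 3 · 7.
Divisors: 1, 2, 3, 6, 7, 14, 21, 42.
Check each in increasing order: 33^1 ≡ 33;  33^2 ≡ 14;  33^3 ≡ 32;  33^6 ≡ 35;  33^7 ≡ 37;  33^14 ≡ 36;  33^21 ≡ 42;  33^42 ≡ 1.
Smallest exponent giving 1 is 42.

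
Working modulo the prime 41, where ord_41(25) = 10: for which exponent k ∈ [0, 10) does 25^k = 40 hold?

5

Successive powers of 25 modulo 41:
  25^0=1  25^1=25  25^2=10  25^3=4  25^4=18  25^5=40
So 25^5 ≡ 40 (mod 41), giving k = 5.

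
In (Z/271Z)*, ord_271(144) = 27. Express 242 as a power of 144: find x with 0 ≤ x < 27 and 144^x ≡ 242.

9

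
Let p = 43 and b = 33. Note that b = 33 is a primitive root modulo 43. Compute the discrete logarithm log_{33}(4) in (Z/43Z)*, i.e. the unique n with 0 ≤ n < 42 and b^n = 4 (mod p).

18

Successive powers of 33 modulo 43:
  33^0=1  33^1=33  33^2=14  33^3=32  33^4=24  33^5=18
  33^6=35  33^7=37  33^8=17  33^9=2  33^10=23  33^11=28
  33^12=21  33^13=5  33^14=36  33^15=27  33^16=31  33^17=34
  33^18=4
So 33^18 ≡ 4 (mod 43), giving n = 18.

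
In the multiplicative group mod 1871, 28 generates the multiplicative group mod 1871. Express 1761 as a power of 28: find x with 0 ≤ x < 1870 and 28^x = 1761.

Baby-step giant-step with m = ceil(sqrt(1870)) = 44.
Baby table (28^j mod 1871 for j=0..43):
  0:1  1:28  2:784  3:1371  4:968  5:910  6:1157  7:589
  8:1524  9:1510  10:1118  11:1368  12:884  13:429  14:786  15:1427
  16:665  17:1781  18:1222  19:538  20:96  21:817  22:424  23:646
  24:1249  25:1294  26:683  27:414  28:366  29:893  30:681  31:358
  32:669  33:22  34:616  35:409  36:226  37:715  38:1310  39:1131
  40:1732  41:1721  42:1413  43:273
Giant step factor: 28^(-44) ≡ 573 (mod 1871).
Scan 1761·573^i mod 1871 for i = 0, 1, …:
  i=0: 1761   i=1: 584   i=2: 1594   i=3: 314
  i=4: 306   i=5: 1335   i=6: 1587   i=7: 45
  i=8: 1462   i=9: 1389     …   i=29: 83
  i=30: 784
Match at i=30, j=2: x = 30·44 + 2 = 1322.

1322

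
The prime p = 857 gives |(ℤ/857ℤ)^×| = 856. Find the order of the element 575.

The order of 575 must divide p − 1 = 856 = 2^3 · 107.
Divisors: 1, 2, 4, 8, 107, 214, 428, 856.
Check each in increasing order: 575^1 ≡ 575;  575^2 ≡ 680;  575^4 ≡ 477;  575^8 ≡ 424;  575^107 ≡ 650;  575^214 ≡ 856;  575^428 ≡ 1.
Smallest exponent giving 1 is 428.

428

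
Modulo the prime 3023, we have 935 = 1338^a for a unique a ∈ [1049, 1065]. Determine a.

1049

Compute 1338^1049 mod 3023 = 935, then multiply by 1338 repeatedly:
  1338^1049=935
Found 935 at exponent 1049.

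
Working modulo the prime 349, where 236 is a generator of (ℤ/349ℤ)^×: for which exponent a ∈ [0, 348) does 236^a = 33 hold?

11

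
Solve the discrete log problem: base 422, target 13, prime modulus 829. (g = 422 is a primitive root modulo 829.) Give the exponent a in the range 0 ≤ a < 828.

Baby-step giant-step with m = ceil(sqrt(828)) = 29.
Baby table (422^j mod 829 for j=0..28):
  0:1  1:422  2:678  3:111  4:418  5:648  6:715  7:803
  8:634  9:610  10:430  11:738  12:561  13:477  14:676  15:96
  16:720  17:426  18:708  19:336  20:33  21:662  22:820  23:347
  24:530  25:659  26:383  27:800  28:197
Giant step factor: 422^(-29) ≡ 124 (mod 829).
Scan 13·124^i mod 829 for i = 0, 1, …:
  i=0: 13   i=1: 783   i=2: 99   i=3: 670
  i=4: 180   i=5: 766   i=6: 478   i=7: 413
  i=8: 643   i=9: 148     …   i=23: 674
  i=24: 676
Match at i=24, j=14: a = 24·29 + 14 = 710.

710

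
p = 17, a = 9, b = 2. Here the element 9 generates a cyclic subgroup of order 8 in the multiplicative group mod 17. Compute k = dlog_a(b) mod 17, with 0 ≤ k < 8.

7

Successive powers of 9 modulo 17:
  9^0=1  9^1=9  9^2=13  9^3=15  9^4=16  9^5=8
  9^6=4  9^7=2
So 9^7 ≡ 2 (mod 17), giving k = 7.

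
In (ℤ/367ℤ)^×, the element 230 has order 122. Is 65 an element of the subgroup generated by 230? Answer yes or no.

65 ∈ ⟨230⟩ iff 65^122 ≡ 1 (mod 367), since |⟨230⟩| = 122.
65^122 mod 367 = 283.
Since 283 ≠ 1, 65 does not lie in the subgroup.

no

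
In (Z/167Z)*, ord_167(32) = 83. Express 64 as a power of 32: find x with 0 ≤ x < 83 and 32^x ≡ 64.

51

Baby-step giant-step with m = ceil(sqrt(83)) = 10.
Baby table (32^j mod 167 for j=0..9):
  0:1  1:32  2:22  3:36  4:150  5:124  6:127  7:56
  8:122  9:63
Giant step factor: 32^(-10) ≡ 14 (mod 167).
Scan 64·14^i mod 167 for i = 0, 1, …:
  i=0: 64   i=1: 61   i=2: 19   i=3: 99
  i=4: 50   i=5: 32
Match at i=5, j=1: x = 5·10 + 1 = 51.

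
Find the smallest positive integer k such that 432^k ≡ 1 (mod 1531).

306

The order of 432 must divide p − 1 = 1530 = 2 · 3^2 · 5 · 17.
Divisors: 1, 2, 3, 5, 6, 9, 10, 15, 17, 18, 30, 34, 45, 51, 85, 90, 102, 153, 170, 255, 306, 510, 765, 1530.
Check each in increasing order: 432^1 ≡ 432;  432^2 ≡ 1373;  432^3 ≡ 639;  432^5 ≡ 84;  432^6 ≡ 1075;  432^9 ≡ 1037;  432^10 ≡ 932;  432^15 ≡ 207;  432^17 ≡ 976;  432^18 ≡ 607;  432^30 ≡ 1512;  432^34 ≡ 294;  432^45 ≡ 660;  432^51 ≡ 647;  432^85 ≡ 374;  432^90 ≡ 796;  432^102 ≡ 646;  432^153 ≡ 1530;  432^170 ≡ 555;  432^255 ≡ 885;  432^306 ≡ 1.
Smallest exponent giving 1 is 306.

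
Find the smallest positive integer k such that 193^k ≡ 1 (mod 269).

268

The order of 193 must divide p − 1 = 268 = 2^2 · 67.
Divisors: 1, 2, 4, 67, 134, 268.
Check each in increasing order: 193^1 ≡ 193;  193^2 ≡ 127;  193^4 ≡ 258;  193^67 ≡ 82;  193^134 ≡ 268;  193^268 ≡ 1.
Smallest exponent giving 1 is 268.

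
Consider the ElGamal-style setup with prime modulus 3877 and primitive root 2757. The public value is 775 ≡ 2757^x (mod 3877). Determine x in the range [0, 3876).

Baby-step giant-step with m = ceil(sqrt(3876)) = 63.
Baby table (2757^j mod 3877 for j=0..62):
  0:1  1:2757  2:2129  3:3752  4:428  5:1388  6:117  7:778
  8:965  9:883  10:3552  11:3439  12:2058  13:1855  14:472  15:2509
  16:745  17:3032  18:412  19:3800  20:946  21:2778  22:1871  23:1937
  24:1680  25:2622  26:2126  27:3235  28:1795  29:1763  30:2710  31:491
  32:614  33:2426  34:657  35:790  36:3033  37:3169  38:2052  39:821
  40:3206  41:3259  42:2054  43:2458  44:3587  45:3009  46:2910  47:1357
  48:3821  49:688  50:963  51:3123  52:3171  53:3689  54:1202  55:2956
  56:238  57:953  58:2692  59:1266  60:1062  61:799  62:707
Giant step factor: 2757^(-63) ≡ 2550 (mod 3877).
Scan 775·2550^i mod 3877 for i = 0, 1, …:
  i=0: 775   i=1: 2857   i=2: 467   i=3: 611
  i=4: 3373   i=5: 1964   i=6: 2993   i=7: 2214
  i=8: 788   i=9: 1114     …   i=13: 166
  i=14: 707
Match at i=14, j=62: x = 14·63 + 62 = 944.

944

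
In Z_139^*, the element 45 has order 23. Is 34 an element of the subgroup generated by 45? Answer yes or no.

yes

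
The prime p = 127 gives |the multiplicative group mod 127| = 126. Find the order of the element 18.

63

The order of 18 must divide p − 1 = 126 = 2 · 3^2 · 7.
Divisors: 1, 2, 3, 6, 7, 9, 14, 18, 21, 42, 63, 126.
Check each in increasing order: 18^1 ≡ 18;  18^2 ≡ 70;  18^3 ≡ 117;  18^6 ≡ 100;  18^7 ≡ 22;  18^9 ≡ 16;  18^14 ≡ 103;  18^18 ≡ 2;  18^21 ≡ 107;  18^42 ≡ 19;  18^63 ≡ 1.
Smallest exponent giving 1 is 63.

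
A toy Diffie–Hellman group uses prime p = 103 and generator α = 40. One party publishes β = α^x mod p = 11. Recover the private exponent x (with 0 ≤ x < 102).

25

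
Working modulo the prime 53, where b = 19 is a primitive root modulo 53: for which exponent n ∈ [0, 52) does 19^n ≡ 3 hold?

Baby-step giant-step with m = ceil(sqrt(52)) = 8.
Baby table (19^j mod 53 for j=0..7):
  0:1  1:19  2:43  3:22  4:47  5:45  6:7  7:27
Giant step factor: 19^(-8) ≡ 28 (mod 53).
Scan 3·28^i mod 53 for i = 0, 1, …:
  i=0: 3   i=1: 31   i=2: 20   i=3: 30
  i=4: 45
Match at i=4, j=5: n = 4·8 + 5 = 37.

37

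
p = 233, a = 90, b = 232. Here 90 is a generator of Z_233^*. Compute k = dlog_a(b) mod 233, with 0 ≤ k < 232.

116

Baby-step giant-step with m = ceil(sqrt(232)) = 16.
Baby table (90^j mod 233 for j=0..15):
  0:1  1:90  2:178  3:176  4:229  5:106  6:220  7:228
  8:16  9:42  10:52  11:20  12:169  13:65  14:25  15:153
Giant step factor: 90^(-16) ≡ 152 (mod 233).
Scan 232·152^i mod 233 for i = 0, 1, …:
  i=0: 232   i=1: 81   i=2: 196   i=3: 201
  i=4: 29   i=5: 214   i=6: 141   i=7: 229
Match at i=7, j=4: k = 7·16 + 4 = 116.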